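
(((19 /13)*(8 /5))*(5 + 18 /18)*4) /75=1216 /1625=0.75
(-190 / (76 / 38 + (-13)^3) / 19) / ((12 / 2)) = 1 / 1317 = 0.00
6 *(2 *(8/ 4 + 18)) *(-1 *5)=-1200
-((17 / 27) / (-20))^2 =-289 / 291600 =-0.00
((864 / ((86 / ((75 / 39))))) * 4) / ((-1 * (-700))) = 432 / 3913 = 0.11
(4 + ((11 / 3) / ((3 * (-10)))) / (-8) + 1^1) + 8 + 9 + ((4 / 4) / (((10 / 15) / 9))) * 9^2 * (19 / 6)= 2509031 / 720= 3484.77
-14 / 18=-7 / 9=-0.78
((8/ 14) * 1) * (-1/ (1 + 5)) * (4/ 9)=-8/ 189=-0.04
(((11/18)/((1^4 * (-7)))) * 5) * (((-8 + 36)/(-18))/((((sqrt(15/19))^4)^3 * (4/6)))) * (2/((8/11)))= 5692551601/492075000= 11.57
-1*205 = -205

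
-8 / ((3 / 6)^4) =-128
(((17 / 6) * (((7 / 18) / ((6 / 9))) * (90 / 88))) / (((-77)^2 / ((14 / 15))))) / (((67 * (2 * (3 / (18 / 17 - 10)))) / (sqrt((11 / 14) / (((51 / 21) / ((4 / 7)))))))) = -19 * sqrt(2618) / 382034268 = -0.00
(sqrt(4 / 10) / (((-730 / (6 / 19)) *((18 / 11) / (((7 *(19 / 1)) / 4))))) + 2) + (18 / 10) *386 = 3484 / 5 -77 *sqrt(10) / 43800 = 696.79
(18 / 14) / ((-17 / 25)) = -225 / 119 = -1.89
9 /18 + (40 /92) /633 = 0.50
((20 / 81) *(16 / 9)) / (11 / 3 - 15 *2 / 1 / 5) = -320 / 1701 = -0.19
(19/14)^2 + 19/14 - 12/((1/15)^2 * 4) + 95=-113053/196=-576.80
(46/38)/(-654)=-23/12426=-0.00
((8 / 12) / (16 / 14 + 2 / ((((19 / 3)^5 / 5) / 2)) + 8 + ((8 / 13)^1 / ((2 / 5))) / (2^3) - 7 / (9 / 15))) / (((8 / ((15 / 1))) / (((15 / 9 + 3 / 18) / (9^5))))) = -12392875495 / 743880516623532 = -0.00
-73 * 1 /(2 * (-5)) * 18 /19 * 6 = 3942 /95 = 41.49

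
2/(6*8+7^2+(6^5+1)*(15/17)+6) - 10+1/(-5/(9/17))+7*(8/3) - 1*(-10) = 280212134/15096765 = 18.56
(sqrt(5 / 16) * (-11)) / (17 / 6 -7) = 33 * sqrt(5) / 50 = 1.48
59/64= 0.92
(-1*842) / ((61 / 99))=-83358 / 61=-1366.52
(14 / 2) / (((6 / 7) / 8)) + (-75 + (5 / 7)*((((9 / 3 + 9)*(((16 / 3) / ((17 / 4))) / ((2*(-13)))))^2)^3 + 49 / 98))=-45422465802009391 / 4893312282067482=-9.28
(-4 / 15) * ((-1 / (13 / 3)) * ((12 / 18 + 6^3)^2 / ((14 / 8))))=104000 / 63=1650.79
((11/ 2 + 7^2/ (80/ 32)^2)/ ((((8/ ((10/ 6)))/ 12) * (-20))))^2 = 444889/ 160000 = 2.78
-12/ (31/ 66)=-792/ 31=-25.55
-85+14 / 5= -411 / 5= -82.20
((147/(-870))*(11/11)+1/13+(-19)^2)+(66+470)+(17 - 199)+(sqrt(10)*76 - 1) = 954.24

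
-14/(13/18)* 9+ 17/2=-4315/26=-165.96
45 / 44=1.02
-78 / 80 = -39 / 40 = -0.98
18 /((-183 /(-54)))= 324 /61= 5.31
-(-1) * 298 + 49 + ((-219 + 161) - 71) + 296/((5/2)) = 1682/5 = 336.40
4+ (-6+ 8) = 6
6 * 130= 780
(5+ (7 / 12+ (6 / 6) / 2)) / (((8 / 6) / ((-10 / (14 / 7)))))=-365 / 16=-22.81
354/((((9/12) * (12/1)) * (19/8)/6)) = 1888/19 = 99.37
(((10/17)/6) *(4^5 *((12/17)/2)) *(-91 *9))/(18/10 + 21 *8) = -13977600/81787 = -170.90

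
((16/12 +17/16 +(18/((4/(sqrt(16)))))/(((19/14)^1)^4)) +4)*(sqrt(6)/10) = 73199971*sqrt(6)/62554080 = 2.87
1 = 1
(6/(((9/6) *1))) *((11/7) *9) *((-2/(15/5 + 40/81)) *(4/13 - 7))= 5581224/25753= 216.72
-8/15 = -0.53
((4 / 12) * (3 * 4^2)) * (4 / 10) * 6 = 192 / 5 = 38.40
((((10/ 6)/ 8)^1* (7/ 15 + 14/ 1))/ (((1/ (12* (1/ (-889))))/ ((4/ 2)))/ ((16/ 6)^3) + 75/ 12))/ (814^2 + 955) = 15872/ 15014358063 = 0.00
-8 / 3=-2.67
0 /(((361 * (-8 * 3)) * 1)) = 0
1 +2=3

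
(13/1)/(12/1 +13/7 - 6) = 91/55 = 1.65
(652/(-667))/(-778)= 326/259463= 0.00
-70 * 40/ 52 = -700/ 13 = -53.85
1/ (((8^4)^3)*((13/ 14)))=7/ 446676598784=0.00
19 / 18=1.06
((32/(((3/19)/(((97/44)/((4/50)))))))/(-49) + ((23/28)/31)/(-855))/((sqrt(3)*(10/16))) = -13026327542*sqrt(3)/214292925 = -105.29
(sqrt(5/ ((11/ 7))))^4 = 1225/ 121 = 10.12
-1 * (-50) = 50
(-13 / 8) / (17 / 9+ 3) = -117 / 352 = -0.33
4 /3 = 1.33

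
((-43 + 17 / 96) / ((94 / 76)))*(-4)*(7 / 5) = 546763 / 2820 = 193.89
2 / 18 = 1 / 9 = 0.11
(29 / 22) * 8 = 116 / 11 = 10.55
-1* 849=-849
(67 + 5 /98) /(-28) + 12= 26357 /2744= 9.61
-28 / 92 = -7 / 23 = -0.30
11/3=3.67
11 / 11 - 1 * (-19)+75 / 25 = 23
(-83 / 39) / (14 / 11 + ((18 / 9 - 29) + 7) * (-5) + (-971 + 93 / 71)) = 64823 / 26451126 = 0.00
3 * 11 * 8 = 264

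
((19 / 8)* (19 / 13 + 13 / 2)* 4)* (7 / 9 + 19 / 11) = 27094 / 143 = 189.47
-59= -59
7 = 7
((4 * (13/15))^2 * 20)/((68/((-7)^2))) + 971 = 875311/765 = 1144.20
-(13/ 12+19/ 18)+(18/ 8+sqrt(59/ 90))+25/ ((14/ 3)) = sqrt(590)/ 30+689/ 126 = 6.28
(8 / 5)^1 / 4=2 / 5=0.40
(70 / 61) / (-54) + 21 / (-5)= -34762 / 8235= -4.22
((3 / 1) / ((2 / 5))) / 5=3 / 2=1.50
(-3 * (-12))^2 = 1296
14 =14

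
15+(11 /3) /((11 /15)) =20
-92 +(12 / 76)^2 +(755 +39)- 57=232854 / 361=645.02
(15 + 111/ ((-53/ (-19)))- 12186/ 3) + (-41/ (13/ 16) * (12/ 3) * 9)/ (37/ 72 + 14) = -2975328126/ 720005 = -4132.37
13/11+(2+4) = 79/11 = 7.18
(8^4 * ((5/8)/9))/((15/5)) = 2560/27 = 94.81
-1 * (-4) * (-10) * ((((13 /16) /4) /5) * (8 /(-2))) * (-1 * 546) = -3549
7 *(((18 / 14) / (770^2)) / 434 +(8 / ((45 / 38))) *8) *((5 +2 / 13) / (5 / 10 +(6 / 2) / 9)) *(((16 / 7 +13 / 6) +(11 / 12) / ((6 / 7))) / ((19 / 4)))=2719.89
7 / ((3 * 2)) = 7 / 6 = 1.17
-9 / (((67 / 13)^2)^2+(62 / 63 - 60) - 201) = -16194087 / 801662882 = -0.02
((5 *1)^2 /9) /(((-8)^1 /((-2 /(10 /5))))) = 25 /72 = 0.35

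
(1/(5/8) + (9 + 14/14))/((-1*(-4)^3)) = 29/160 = 0.18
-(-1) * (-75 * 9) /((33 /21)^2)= -33075 /121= -273.35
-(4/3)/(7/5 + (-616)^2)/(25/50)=-40/5691861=-0.00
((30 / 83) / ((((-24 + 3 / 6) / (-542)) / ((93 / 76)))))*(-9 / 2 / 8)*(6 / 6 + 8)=-30621645 / 592952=-51.64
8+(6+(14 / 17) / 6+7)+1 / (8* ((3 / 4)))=2173 / 102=21.30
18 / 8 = 9 / 4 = 2.25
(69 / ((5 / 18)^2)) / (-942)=-3726 / 3925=-0.95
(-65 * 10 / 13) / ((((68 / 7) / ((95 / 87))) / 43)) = -714875 / 2958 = -241.68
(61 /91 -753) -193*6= -173840 /91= -1910.33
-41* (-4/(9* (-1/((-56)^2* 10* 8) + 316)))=41144320/713502711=0.06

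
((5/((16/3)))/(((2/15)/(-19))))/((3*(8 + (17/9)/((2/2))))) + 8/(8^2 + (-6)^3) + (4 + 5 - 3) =78149/54112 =1.44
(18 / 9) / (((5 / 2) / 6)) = 24 / 5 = 4.80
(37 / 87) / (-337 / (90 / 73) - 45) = -1110 / 830879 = -0.00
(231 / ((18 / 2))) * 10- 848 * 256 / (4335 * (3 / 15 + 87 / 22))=32306758 / 132073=244.61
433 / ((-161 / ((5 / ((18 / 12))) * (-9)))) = 12990 / 161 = 80.68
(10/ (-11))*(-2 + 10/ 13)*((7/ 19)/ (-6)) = -0.07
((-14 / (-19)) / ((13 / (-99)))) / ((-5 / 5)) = 1386 / 247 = 5.61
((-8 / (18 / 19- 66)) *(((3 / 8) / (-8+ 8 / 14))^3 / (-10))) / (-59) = -58653 / 2187455528960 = -0.00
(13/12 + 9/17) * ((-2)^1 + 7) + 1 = 1849/204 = 9.06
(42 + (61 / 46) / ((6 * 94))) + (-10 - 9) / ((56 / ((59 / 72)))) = 181859311 / 4358592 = 41.72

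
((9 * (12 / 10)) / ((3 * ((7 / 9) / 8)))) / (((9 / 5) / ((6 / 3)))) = 288 / 7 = 41.14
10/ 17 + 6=112/ 17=6.59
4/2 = 2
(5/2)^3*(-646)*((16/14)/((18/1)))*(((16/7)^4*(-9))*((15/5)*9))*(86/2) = 3072024576000/16807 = 182782446.36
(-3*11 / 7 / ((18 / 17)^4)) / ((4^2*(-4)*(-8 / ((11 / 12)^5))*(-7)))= 147962546281 / 218444460982272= 0.00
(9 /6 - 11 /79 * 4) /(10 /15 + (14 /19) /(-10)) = 42465 /26702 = 1.59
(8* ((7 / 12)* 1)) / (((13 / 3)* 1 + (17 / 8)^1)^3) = 64512 / 3723875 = 0.02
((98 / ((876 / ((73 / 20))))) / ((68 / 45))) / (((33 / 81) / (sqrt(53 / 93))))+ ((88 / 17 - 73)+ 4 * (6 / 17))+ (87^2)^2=1323 * sqrt(4929) / 185504+ 973924808 / 17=57289695.09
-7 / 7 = -1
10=10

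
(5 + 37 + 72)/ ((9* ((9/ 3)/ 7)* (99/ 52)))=13832/ 891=15.52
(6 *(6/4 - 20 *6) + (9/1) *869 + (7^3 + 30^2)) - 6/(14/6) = 58453/7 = 8350.43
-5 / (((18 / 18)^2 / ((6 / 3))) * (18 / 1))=-5 / 9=-0.56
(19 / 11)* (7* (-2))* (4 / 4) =-266 / 11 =-24.18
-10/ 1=-10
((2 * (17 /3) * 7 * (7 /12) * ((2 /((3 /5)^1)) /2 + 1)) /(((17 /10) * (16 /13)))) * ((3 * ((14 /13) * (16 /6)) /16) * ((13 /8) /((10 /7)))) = 31213 /864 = 36.13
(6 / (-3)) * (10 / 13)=-20 / 13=-1.54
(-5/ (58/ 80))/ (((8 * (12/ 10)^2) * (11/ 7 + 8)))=-4375/ 69948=-0.06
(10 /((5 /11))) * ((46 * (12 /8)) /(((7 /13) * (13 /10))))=15180 /7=2168.57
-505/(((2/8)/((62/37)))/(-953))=119353720/37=3225776.22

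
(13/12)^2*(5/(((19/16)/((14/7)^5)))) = 27040/171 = 158.13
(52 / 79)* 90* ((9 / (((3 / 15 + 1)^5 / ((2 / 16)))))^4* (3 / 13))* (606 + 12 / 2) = 8106231689453125 / 23189199519744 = 349.57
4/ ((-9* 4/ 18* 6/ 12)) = -4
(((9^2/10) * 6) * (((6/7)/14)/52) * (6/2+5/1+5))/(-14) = -729/13720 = -0.05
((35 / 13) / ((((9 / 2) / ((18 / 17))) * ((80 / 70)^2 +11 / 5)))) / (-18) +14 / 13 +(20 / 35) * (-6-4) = -55582244 / 11959857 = -4.65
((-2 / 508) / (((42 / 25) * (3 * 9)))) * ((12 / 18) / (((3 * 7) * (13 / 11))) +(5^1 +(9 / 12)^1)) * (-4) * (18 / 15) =94625 / 39316914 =0.00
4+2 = 6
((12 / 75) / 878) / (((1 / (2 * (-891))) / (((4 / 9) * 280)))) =-88704 / 2195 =-40.41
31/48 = 0.65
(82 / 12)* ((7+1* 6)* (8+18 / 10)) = 26117 / 30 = 870.57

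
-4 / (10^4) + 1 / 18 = 1241 / 22500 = 0.06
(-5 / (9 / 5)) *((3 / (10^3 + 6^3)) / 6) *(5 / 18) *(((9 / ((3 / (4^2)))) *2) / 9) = -0.00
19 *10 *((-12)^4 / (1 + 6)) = 3939840 / 7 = 562834.29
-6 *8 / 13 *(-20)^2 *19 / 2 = -182400 / 13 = -14030.77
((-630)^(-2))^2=1 / 157529610000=0.00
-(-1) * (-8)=-8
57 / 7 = 8.14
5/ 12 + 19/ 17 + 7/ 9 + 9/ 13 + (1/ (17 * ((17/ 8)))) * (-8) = 2.78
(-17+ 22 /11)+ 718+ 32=735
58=58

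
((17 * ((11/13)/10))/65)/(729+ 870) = 187/13511550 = 0.00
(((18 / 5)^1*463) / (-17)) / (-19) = 5.16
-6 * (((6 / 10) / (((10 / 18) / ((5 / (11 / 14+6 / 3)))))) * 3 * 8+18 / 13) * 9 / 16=-42039 / 260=-161.69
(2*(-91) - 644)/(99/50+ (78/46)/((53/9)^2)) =-2668269100/6554043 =-407.12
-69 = -69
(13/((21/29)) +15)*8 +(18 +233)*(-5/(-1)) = 31891/21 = 1518.62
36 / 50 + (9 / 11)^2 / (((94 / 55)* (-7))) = 120159 / 180950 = 0.66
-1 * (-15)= 15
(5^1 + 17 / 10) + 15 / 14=272 / 35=7.77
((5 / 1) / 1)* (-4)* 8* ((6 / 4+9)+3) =-2160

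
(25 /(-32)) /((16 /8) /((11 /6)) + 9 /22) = -25 /48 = -0.52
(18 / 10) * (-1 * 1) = -9 / 5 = -1.80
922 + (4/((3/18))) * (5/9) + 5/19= 53329/57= 935.60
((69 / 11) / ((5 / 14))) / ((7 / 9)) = 1242 / 55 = 22.58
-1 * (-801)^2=-641601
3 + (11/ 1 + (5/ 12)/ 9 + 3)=1841/ 108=17.05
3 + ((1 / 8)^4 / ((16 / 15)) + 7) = 655375 / 65536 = 10.00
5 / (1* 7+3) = 1 / 2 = 0.50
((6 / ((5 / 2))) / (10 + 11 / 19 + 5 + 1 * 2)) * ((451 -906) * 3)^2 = 42481530 / 167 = 254380.42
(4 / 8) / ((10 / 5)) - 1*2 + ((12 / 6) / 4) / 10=-17 / 10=-1.70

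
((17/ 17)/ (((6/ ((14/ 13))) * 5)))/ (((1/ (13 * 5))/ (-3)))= -7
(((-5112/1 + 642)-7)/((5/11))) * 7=-344729/5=-68945.80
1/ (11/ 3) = 3/ 11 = 0.27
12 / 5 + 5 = 37 / 5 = 7.40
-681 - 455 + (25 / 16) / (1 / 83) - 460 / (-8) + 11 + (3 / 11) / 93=-5116689 / 5456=-937.81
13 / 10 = 1.30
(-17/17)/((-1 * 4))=1/4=0.25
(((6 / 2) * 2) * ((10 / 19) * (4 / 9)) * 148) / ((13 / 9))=35520 / 247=143.81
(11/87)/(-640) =-11/55680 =-0.00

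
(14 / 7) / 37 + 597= 22091 / 37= 597.05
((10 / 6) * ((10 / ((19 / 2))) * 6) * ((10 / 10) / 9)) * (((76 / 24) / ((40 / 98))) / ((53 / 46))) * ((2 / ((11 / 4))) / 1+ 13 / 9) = 2423050 / 141669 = 17.10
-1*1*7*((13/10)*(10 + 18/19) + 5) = -12789/95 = -134.62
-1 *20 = -20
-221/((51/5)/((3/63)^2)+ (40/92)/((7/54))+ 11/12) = -0.05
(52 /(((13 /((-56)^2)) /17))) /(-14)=-15232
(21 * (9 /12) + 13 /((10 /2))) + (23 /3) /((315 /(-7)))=9817 /540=18.18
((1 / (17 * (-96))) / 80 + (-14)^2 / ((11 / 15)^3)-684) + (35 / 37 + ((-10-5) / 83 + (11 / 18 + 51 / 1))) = -215539896948583 / 1600992391680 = -134.63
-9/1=-9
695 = 695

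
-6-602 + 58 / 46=-13955 / 23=-606.74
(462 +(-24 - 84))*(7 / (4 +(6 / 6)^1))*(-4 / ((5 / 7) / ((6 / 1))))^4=1973960368128 / 3125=631667317.80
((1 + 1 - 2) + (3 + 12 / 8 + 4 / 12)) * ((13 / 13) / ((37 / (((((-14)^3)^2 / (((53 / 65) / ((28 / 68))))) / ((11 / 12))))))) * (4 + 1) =993522275200 / 366707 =2709308.18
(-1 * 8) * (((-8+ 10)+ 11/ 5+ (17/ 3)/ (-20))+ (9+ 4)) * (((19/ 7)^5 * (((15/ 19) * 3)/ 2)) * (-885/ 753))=16723442325/ 602651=27749.80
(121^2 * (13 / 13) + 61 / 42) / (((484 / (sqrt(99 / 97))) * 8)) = 614983 * sqrt(1067) / 5258176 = 3.82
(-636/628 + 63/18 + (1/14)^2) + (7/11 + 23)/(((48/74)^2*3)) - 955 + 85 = -31029033055/36557136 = -848.78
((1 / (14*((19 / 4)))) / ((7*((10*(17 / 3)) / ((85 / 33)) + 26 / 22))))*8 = 176 / 237405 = 0.00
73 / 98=0.74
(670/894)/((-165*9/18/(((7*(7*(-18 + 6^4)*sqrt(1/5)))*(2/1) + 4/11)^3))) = -3539308734258791424*sqrt(5)/4957975 - 3052005231843328/98167905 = -1596274500141.64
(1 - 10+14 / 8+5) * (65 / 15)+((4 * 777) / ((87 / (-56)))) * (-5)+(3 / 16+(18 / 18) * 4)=4638699 / 464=9997.20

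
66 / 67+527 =35375 / 67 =527.99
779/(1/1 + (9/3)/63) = 16359/22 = 743.59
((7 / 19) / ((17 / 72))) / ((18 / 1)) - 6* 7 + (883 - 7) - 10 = 266180 / 323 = 824.09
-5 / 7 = -0.71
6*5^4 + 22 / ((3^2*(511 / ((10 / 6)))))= 51738860 / 13797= 3750.01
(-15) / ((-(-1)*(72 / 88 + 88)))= -165 / 977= -0.17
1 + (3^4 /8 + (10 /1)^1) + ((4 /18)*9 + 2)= 201 /8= 25.12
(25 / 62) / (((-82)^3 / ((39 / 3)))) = -0.00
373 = 373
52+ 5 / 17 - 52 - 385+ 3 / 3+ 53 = -330.71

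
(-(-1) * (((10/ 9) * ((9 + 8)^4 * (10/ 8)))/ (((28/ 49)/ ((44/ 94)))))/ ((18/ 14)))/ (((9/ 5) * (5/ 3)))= 1125445475/ 45684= 24635.44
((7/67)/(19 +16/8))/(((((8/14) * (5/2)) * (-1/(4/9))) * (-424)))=7/1917540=0.00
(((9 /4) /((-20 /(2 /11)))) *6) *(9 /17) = -243 /3740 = -0.06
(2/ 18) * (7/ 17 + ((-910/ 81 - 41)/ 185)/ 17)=100664/ 2292705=0.04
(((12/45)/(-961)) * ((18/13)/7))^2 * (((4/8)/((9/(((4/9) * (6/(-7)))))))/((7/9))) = -768/9368404816225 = -0.00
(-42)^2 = 1764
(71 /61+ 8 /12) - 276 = -50173 /183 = -274.17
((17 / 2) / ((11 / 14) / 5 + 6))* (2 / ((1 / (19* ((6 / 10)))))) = 13566 / 431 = 31.48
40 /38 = 20 /19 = 1.05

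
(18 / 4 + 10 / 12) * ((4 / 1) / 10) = 2.13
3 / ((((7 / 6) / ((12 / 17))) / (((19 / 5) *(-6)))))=-24624 / 595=-41.38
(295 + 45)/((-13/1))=-340/13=-26.15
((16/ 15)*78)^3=71991296/ 125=575930.37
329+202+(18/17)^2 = 153783/289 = 532.12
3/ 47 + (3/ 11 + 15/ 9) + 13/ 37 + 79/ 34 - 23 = -35748913/ 1951158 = -18.32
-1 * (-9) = 9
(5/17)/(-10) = -1/34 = -0.03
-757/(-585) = 757/585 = 1.29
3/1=3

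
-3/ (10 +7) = -3/ 17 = -0.18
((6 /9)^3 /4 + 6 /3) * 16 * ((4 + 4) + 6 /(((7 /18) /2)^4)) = 1292403712 /9261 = 139553.36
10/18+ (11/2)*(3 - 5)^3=-391/9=-43.44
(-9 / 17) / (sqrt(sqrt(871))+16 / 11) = -9 / (17 * (16 / 11+871^(1 / 4))) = -0.08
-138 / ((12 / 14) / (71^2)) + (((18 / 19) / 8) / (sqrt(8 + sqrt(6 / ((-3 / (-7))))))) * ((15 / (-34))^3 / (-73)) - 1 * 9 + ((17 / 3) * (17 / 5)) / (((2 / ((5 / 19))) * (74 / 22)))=-3423367801 / 4218 + 30375 / (218058592 * sqrt(sqrt(14) + 8))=-811609.25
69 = 69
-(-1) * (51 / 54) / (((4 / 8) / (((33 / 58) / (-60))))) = -187 / 10440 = -0.02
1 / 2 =0.50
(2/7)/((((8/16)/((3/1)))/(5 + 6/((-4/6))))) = -48/7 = -6.86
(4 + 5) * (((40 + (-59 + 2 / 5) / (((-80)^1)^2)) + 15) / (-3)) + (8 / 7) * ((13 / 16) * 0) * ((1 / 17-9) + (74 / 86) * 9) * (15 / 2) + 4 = -5151121 / 32000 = -160.97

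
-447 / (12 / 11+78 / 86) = -70477 / 315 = -223.74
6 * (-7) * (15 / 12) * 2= -105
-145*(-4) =580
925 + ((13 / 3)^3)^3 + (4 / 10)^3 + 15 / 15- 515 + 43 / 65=17245480471007 / 31984875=539176.11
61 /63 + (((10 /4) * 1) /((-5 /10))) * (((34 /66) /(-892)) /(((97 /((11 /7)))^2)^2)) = 1652249946895201 /1706422075951068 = 0.97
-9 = -9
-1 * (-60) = 60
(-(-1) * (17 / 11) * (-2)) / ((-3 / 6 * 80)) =0.08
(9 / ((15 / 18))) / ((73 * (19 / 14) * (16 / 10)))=189 / 2774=0.07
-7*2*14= -196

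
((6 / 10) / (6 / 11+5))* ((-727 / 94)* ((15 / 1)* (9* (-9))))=5829813 / 5734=1016.71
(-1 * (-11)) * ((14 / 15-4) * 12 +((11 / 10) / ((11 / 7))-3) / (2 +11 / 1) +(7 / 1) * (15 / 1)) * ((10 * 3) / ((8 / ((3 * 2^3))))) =875457 / 13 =67342.85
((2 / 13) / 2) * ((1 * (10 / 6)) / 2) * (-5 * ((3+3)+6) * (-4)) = 200 / 13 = 15.38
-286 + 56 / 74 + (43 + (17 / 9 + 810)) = 189692 / 333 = 569.65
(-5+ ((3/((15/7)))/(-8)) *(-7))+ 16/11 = -1021/440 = -2.32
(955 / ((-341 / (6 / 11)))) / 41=-5730 / 153791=-0.04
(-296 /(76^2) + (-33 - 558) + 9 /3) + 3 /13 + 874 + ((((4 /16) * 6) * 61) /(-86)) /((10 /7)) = 2304017927 /8071960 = 285.43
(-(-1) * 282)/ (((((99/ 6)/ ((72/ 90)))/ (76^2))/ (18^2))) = 1407310848/ 55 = 25587469.96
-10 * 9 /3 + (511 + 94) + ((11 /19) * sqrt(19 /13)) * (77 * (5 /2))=4235 * sqrt(247) /494 + 575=709.73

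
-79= -79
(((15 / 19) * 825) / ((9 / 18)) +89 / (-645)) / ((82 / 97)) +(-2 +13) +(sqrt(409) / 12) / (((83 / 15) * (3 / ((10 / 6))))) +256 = 25 * sqrt(409) / 2988 +1816630693 / 1004910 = 1807.92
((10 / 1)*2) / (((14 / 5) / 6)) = 300 / 7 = 42.86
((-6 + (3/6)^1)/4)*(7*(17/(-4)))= 1309/32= 40.91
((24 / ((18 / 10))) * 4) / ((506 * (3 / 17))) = 1360 / 2277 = 0.60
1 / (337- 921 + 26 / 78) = -3 / 1751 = -0.00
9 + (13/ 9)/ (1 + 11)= 985/ 108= 9.12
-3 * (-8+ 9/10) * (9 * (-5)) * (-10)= 9585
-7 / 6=-1.17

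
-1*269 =-269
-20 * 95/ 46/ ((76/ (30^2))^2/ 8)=-20250000/ 437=-46338.67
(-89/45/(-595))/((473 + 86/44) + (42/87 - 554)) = -56782/1342043325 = -0.00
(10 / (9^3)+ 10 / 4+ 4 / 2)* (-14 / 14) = -6581 / 1458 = -4.51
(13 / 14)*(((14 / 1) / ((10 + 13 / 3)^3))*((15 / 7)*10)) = 0.09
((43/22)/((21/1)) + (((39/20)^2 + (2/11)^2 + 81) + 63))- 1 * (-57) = 208289461/1016400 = 204.93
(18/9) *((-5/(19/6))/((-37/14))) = 840/703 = 1.19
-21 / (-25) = 21 / 25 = 0.84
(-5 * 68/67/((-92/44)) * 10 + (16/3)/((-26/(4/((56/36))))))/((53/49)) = 23306024/1061749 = 21.95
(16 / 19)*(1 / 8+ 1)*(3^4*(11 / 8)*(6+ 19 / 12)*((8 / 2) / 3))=81081 / 76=1066.86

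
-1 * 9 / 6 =-1.50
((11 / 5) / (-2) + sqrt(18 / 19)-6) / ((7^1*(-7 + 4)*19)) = 71 / 3990-sqrt(38) / 2527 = 0.02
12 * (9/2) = 54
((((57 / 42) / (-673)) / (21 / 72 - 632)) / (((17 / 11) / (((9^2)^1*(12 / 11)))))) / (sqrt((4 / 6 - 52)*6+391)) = 221616*sqrt(83) / 100778517581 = 0.00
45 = 45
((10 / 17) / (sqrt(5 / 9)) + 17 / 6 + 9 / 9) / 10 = 0.46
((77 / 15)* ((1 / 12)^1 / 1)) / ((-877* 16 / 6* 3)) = -77 / 1262880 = -0.00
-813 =-813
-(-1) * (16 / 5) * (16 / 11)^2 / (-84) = -1024 / 12705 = -0.08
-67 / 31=-2.16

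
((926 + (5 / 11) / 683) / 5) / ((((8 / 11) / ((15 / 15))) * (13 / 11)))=215.47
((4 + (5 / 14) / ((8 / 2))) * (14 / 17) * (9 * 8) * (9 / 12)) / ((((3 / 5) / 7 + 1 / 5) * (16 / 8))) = 43281 / 136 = 318.24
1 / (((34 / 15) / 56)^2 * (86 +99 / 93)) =5468400 / 780011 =7.01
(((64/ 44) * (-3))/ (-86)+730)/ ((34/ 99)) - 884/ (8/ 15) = 684561/ 1462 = 468.24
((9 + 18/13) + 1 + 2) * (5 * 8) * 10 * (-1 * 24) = -1670400/13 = -128492.31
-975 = -975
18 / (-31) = -0.58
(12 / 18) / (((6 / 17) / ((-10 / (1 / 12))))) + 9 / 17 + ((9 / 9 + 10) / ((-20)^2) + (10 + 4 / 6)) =-215.44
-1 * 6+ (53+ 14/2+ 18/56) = 1521/28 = 54.32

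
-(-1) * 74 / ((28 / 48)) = 888 / 7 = 126.86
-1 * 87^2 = -7569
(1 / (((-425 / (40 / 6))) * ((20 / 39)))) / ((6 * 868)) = -13 / 2213400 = -0.00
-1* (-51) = 51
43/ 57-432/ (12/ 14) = -28685/ 57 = -503.25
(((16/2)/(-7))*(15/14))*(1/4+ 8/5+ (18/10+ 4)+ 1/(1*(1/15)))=-1359/49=-27.73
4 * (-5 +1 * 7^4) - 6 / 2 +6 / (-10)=47902 / 5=9580.40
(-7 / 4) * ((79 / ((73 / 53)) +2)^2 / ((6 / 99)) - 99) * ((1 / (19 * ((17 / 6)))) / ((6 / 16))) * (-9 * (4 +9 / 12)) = 38966520285 / 181186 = 215063.64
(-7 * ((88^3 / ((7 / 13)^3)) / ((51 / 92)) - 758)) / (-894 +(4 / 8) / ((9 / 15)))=275457173668 / 4464047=61705.71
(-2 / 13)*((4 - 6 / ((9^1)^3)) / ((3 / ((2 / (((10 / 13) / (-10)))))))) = 5.32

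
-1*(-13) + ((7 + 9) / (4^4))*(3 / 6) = 417 / 32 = 13.03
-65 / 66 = -0.98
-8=-8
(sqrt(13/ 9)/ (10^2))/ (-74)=-sqrt(13)/ 22200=-0.00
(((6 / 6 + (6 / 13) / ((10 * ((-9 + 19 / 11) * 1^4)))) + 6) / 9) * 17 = 618239 / 46800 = 13.21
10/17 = 0.59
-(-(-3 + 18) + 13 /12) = 167 /12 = 13.92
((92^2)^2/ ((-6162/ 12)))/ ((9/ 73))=-10459337216/ 9243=-1131595.50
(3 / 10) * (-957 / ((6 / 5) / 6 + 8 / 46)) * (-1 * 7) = 462231 / 86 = 5374.78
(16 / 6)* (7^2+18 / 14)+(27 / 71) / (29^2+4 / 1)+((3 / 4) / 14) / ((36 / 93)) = 5411867119 / 40316640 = 134.23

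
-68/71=-0.96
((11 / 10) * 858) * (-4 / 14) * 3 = -28314 / 35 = -808.97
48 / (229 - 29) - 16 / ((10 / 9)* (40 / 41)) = -363 / 25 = -14.52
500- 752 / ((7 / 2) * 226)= 394748 / 791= 499.05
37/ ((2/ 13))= 481/ 2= 240.50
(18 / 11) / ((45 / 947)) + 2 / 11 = 1904 / 55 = 34.62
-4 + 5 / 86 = -339 / 86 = -3.94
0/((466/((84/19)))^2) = 0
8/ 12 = 2/ 3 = 0.67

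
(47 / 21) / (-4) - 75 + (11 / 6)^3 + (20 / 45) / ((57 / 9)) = -1991635 / 28728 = -69.33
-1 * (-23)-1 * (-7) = 30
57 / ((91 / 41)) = 2337 / 91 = 25.68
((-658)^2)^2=187457825296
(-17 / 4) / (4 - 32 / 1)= 0.15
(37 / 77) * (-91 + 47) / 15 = -148 / 105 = -1.41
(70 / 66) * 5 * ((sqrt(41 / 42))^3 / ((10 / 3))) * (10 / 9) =1025 * sqrt(1722) / 24948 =1.70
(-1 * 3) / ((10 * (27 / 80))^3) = -0.08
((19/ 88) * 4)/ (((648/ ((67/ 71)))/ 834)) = 1.05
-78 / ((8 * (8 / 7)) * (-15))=91 / 160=0.57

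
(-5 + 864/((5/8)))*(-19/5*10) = -52341.20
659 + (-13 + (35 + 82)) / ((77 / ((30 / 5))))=51367 / 77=667.10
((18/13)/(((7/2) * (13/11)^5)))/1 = 5797836/33787663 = 0.17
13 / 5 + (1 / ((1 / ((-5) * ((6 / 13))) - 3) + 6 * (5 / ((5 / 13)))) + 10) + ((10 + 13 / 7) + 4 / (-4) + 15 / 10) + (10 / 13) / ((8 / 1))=102055089 / 4071340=25.07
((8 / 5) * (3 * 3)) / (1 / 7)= 504 / 5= 100.80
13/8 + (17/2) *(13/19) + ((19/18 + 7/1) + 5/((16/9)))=50093/2736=18.31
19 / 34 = 0.56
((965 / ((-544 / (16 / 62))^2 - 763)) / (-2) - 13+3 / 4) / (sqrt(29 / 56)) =-217704079* sqrt(406) / 257688258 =-17.02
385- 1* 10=375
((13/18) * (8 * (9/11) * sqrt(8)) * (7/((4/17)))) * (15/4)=23205 * sqrt(2)/22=1491.67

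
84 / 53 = 1.58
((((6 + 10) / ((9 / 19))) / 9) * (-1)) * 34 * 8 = -82688 / 81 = -1020.84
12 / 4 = 3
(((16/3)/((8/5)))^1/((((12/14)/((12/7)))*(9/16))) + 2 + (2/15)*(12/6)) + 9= 3121/135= 23.12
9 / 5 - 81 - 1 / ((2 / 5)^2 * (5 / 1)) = -1609 / 20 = -80.45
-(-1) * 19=19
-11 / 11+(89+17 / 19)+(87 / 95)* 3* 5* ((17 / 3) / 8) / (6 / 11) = 32447 / 304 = 106.73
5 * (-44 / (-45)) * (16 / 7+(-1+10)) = 55.17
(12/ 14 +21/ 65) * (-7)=-537/ 65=-8.26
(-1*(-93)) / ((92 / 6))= 279 / 46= 6.07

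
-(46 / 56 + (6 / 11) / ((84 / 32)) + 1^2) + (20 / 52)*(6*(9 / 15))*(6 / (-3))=-19213 / 4004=-4.80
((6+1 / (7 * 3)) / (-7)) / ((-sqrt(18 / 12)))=127 * sqrt(6) / 441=0.71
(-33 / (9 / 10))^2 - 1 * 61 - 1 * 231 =9472 / 9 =1052.44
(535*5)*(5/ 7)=13375/ 7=1910.71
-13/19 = -0.68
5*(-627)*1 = -3135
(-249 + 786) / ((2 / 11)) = 5907 / 2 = 2953.50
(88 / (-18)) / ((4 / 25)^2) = -6875 / 36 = -190.97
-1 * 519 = -519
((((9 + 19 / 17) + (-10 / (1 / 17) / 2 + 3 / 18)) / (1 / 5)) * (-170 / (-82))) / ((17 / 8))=-762100 / 2091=-364.47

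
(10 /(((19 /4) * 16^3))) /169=5 /1644032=0.00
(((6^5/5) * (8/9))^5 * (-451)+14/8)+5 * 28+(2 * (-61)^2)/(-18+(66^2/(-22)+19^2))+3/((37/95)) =-30539006367492334814056369/13412500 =-2276906346131767740.10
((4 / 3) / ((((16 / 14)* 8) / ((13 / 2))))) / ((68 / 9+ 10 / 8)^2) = 2457 / 200978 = 0.01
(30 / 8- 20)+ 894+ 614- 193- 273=4103 / 4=1025.75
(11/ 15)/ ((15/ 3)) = 0.15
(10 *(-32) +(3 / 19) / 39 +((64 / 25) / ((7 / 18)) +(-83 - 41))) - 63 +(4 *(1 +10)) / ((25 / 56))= -694804 / 1729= -401.85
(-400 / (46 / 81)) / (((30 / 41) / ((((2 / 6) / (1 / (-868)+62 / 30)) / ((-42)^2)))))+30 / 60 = 3567173 / 8659546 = 0.41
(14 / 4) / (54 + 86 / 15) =15 / 256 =0.06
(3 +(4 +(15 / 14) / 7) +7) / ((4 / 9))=12483 / 392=31.84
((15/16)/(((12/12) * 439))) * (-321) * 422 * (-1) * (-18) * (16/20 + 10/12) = -29869371/3512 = -8504.95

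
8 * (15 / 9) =40 / 3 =13.33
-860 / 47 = -18.30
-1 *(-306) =306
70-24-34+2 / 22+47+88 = 1618 / 11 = 147.09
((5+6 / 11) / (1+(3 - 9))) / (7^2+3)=-61 / 2860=-0.02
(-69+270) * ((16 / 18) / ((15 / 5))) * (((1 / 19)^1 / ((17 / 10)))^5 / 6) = 26800000 / 94924075441761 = 0.00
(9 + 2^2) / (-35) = -13 / 35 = -0.37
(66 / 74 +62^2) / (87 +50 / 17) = 2418437 / 56573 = 42.75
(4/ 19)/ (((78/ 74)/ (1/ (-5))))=-148/ 3705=-0.04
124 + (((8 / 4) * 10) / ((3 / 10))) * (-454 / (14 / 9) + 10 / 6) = -1210988 / 63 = -19222.03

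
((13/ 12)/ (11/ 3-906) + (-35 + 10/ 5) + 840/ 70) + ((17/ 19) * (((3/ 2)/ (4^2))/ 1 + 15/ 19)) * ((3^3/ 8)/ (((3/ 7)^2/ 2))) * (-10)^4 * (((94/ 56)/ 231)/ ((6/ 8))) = 240167635633/ 85995976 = 2792.78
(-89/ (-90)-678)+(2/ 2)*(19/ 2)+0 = -30038/ 45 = -667.51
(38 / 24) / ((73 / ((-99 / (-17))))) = 627 / 4964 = 0.13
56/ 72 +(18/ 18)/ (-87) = 200/ 261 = 0.77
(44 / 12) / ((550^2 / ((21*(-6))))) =-21 / 13750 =-0.00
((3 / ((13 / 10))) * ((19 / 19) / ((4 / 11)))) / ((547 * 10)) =33 / 28444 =0.00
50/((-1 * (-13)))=50/13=3.85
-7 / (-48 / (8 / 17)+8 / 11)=77 / 1114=0.07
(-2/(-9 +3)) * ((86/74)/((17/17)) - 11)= -364/111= -3.28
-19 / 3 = -6.33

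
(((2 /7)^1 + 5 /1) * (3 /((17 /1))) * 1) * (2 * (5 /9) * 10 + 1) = 11.30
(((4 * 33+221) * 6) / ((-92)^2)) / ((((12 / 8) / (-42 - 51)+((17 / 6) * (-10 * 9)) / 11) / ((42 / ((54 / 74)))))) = -31176607 / 50215854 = -0.62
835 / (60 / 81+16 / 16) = 22545 / 47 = 479.68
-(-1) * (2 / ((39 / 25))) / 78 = 25 / 1521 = 0.02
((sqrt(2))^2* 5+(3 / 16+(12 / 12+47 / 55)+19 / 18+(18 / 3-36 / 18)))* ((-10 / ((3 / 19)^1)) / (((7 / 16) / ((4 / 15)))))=-660.02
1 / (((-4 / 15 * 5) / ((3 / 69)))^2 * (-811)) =-9 / 6864304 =-0.00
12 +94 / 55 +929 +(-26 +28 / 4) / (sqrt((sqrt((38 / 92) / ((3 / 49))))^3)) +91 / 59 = -138^(3 / 4) * 19^(1 / 4) * sqrt(7) / 49 +3064096 / 3245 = 939.71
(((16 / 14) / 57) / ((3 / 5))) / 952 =5 / 142443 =0.00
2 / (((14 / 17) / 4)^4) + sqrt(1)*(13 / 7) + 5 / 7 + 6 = 2693252 / 2401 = 1121.72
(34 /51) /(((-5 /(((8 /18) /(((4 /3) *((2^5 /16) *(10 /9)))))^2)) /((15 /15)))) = -3 /1000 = -0.00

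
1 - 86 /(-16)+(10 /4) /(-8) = 6.06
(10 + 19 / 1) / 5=29 / 5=5.80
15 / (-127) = -15 / 127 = -0.12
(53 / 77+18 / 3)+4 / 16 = 2137 / 308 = 6.94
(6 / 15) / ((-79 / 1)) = -2 / 395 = -0.01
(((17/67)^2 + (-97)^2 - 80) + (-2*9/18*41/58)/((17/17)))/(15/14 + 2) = 17001248677/5597783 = 3037.14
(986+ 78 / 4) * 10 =10055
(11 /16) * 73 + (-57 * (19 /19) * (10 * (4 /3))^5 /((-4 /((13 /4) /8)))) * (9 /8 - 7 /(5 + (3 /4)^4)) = -824693876477 /1763856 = -467551.70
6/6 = 1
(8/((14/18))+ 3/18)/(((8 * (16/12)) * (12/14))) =439/384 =1.14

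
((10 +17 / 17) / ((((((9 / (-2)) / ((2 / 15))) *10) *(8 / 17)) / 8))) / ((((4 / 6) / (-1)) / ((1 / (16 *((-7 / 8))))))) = -187 / 3150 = -0.06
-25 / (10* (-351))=0.01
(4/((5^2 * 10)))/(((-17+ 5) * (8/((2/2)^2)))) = -1/6000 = -0.00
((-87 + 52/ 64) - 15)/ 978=-1619/ 15648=-0.10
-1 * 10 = -10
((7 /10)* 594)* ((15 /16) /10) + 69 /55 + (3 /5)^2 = 357243 /8800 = 40.60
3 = 3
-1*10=-10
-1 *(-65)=65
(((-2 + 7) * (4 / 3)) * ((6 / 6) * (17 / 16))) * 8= 170 / 3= 56.67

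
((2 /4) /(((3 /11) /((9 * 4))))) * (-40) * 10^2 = -264000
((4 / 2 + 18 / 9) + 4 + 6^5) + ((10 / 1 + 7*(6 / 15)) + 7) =39019 / 5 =7803.80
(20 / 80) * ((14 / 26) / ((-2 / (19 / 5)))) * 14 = -931 / 260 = -3.58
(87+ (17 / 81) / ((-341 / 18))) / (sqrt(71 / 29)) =266969 *sqrt(2059) / 217899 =55.59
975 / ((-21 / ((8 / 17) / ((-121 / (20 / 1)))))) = 52000 / 14399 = 3.61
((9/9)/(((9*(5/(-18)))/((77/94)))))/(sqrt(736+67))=-0.01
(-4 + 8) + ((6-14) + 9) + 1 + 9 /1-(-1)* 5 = 20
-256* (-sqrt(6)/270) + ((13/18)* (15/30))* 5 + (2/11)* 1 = 787/396 + 128* sqrt(6)/135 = 4.31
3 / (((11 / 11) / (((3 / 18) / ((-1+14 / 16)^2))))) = 32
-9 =-9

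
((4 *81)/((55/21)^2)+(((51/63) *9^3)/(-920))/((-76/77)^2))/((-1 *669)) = -49912653357/716927516800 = -0.07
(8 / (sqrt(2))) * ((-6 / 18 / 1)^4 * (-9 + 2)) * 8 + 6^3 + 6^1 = 222 - 224 * sqrt(2) / 81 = 218.09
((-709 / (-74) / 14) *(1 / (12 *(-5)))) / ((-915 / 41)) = 29069 / 56876400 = 0.00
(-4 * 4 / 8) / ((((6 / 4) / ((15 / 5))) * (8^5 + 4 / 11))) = -11 / 90113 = -0.00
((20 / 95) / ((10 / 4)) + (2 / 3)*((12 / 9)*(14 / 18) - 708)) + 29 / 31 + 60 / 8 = -220791979 / 477090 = -462.79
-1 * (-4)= 4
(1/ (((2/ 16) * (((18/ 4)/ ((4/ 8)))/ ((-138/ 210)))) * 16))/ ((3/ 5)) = -0.06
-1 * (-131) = 131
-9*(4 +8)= -108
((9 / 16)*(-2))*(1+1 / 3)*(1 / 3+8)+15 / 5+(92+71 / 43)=7237 / 86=84.15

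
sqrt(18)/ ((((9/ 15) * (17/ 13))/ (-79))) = -5135 * sqrt(2)/ 17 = -427.18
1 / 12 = 0.08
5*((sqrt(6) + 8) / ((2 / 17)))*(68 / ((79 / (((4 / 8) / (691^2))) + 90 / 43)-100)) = 62135*sqrt(6) / 1622000852 + 124270 / 405500213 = 0.00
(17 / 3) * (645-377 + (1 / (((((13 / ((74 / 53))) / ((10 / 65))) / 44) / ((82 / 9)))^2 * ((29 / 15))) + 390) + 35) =764300445882787 / 188455217301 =4055.61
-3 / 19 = -0.16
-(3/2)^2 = -9/4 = -2.25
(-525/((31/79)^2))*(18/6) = -10228.49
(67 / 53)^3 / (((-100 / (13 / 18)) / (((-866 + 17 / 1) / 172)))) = 0.07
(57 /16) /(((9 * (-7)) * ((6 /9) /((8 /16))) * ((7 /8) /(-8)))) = 19 /49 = 0.39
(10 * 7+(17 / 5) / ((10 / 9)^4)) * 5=3611537 / 10000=361.15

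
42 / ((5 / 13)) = 109.20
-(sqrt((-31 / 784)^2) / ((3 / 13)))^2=-162409 / 5531904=-0.03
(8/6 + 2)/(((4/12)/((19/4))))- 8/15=1409/30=46.97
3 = 3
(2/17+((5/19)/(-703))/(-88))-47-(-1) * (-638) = -13685368403/19982072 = -684.88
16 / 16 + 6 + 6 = 13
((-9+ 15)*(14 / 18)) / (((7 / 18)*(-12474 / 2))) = -4 / 2079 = -0.00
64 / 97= 0.66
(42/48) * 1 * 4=7/2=3.50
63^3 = 250047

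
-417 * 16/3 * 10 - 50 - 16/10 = -111458/5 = -22291.60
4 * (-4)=-16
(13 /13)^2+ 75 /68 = 143 /68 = 2.10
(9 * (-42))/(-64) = 5.91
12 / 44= 3 / 11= 0.27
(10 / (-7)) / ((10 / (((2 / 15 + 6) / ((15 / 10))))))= -184 / 315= -0.58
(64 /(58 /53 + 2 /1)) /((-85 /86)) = -72928 /3485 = -20.93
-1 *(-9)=9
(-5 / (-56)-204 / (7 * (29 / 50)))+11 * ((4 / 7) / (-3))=-254573 / 4872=-52.25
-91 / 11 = -8.27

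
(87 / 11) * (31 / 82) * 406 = 547491 / 451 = 1213.95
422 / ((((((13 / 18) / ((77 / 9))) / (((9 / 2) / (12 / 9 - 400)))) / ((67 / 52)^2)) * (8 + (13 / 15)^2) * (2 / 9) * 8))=-362509082775 / 60203846144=-6.02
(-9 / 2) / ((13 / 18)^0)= -9 / 2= -4.50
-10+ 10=0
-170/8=-85/4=-21.25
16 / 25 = 0.64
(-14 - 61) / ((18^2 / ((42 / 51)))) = -175 / 918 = -0.19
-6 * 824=-4944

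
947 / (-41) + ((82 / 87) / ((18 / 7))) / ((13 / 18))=-22.59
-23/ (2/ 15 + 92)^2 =-5175/ 1909924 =-0.00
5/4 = 1.25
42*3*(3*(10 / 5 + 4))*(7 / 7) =2268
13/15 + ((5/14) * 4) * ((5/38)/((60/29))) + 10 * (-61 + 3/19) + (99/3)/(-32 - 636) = -67467349/111055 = -607.51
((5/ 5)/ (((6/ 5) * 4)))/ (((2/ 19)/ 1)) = 95/ 48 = 1.98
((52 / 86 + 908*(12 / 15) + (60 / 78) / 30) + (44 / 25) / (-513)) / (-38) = -19.13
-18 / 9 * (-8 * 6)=96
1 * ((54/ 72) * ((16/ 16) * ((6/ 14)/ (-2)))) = -9/ 56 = -0.16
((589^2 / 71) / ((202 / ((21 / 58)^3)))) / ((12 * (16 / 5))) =5354725635 / 179090963456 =0.03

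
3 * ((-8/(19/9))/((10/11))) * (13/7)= -15444/665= -23.22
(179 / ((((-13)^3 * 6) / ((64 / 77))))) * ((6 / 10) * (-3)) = 17184 / 845845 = 0.02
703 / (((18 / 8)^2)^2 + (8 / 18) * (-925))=-1619712 / 888151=-1.82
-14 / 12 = -7 / 6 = -1.17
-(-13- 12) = 25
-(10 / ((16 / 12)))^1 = -15 / 2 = -7.50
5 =5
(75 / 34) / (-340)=-15 / 2312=-0.01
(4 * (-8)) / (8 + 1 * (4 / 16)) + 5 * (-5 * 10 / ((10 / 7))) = -5903 / 33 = -178.88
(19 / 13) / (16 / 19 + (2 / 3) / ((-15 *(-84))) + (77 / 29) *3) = 19786410 / 119245373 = 0.17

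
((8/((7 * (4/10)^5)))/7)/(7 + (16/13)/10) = 203125/90748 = 2.24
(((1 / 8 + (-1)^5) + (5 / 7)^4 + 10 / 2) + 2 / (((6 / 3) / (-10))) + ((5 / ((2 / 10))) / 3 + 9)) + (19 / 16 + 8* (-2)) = -356561 / 115248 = -3.09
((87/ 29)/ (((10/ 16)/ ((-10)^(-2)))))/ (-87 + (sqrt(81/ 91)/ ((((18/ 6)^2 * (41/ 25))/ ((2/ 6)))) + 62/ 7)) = -2259228699/ 3677970257375 - 2583 * sqrt(91)/ 147118810295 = -0.00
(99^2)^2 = 96059601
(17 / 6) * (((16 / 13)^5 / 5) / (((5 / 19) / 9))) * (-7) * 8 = -28449964032 / 9282325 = -3064.96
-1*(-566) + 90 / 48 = 4543 / 8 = 567.88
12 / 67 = 0.18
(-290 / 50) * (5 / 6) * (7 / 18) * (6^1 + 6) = -203 / 9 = -22.56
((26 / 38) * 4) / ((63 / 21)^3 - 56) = -52 / 551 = -0.09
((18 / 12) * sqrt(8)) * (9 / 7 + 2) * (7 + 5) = 828 * sqrt(2) / 7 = 167.28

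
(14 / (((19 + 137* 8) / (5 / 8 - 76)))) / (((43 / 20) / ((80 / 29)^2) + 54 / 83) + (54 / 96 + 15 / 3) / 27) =-60539270400 / 72867766109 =-0.83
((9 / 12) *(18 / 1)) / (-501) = -9 / 334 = -0.03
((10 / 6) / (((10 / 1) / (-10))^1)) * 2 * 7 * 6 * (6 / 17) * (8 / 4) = -1680 / 17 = -98.82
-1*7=-7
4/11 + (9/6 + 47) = 1075/22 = 48.86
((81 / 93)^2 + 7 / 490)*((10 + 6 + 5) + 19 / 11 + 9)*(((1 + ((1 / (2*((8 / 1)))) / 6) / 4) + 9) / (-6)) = -69694403419 / 1704890880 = -40.88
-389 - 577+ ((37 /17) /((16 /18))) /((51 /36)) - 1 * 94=-611681 /578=-1058.27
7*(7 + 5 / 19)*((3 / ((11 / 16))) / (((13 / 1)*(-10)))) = -23184 / 13585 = -1.71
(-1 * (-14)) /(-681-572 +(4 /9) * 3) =-42 /3755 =-0.01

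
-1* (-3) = 3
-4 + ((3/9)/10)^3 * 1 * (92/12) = -323977/81000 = -4.00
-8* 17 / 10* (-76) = 5168 / 5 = 1033.60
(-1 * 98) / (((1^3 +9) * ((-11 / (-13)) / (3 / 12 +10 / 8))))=-17.37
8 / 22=4 / 11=0.36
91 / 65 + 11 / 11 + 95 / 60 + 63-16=3059 / 60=50.98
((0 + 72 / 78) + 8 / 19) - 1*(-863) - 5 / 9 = 1920202 / 2223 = 863.79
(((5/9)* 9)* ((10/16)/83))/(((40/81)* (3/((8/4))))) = 135/2656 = 0.05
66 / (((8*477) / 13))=143 / 636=0.22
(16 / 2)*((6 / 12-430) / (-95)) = 3436 / 95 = 36.17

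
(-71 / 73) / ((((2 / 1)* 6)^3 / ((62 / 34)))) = -2201 / 2144448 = -0.00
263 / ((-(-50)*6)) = 263 / 300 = 0.88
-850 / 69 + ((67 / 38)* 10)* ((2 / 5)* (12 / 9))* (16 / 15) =-45002 / 19665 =-2.29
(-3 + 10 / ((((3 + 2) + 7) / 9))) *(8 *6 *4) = 864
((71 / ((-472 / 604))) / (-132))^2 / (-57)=-114939841 / 13828871232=-0.01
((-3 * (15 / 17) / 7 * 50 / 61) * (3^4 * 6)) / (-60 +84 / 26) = 789750 / 297619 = 2.65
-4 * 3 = -12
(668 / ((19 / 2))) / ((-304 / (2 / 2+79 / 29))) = -9018 / 10469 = -0.86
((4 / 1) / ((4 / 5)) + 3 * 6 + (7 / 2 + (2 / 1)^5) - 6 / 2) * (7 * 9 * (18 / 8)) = 7867.12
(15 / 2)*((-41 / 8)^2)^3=71251563615 / 524288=135901.57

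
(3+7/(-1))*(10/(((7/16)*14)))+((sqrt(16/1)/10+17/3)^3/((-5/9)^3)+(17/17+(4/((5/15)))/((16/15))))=-3970382107/3062500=-1296.45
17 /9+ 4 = 53 /9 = 5.89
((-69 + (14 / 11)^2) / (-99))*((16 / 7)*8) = 1043584 / 83853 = 12.45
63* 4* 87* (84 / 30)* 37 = 2271326.40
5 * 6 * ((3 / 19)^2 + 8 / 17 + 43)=8007960 / 6137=1304.87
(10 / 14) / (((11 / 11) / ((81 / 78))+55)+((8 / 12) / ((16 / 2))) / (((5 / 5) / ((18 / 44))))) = 11880 / 931343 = 0.01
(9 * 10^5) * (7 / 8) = 787500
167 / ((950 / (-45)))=-1503 / 190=-7.91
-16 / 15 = -1.07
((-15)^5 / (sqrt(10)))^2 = 115330078125 / 2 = 57665039062.50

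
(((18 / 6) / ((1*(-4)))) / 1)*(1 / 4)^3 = -3 / 256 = -0.01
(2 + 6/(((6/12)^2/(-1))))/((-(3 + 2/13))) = 286/41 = 6.98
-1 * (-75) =75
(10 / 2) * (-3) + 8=-7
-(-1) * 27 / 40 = 27 / 40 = 0.68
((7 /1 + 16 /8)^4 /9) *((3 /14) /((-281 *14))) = -2187 /55076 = -0.04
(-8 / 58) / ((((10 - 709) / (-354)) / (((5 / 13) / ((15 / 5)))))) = -2360 / 263523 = -0.01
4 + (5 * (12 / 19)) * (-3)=-104 / 19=-5.47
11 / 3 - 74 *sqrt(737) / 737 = 11 / 3 - 74 *sqrt(737) / 737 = 0.94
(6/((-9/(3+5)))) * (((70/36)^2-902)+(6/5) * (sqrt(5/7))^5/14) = 1164092/243-80 * sqrt(35)/2401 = 4790.30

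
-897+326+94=-477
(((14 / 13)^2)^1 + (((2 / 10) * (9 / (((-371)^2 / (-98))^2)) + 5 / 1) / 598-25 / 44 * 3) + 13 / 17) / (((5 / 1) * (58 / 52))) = 26185863302897 / 639711673021850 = 0.04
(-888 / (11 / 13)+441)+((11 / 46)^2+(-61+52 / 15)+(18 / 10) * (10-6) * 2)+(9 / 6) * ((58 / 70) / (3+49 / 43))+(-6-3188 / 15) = -47296497982 / 54378555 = -869.76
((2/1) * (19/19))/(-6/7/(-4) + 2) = 28/31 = 0.90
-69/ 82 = -0.84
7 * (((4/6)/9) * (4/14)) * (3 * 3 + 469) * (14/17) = 26768/459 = 58.32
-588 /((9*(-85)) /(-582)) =-38024 /85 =-447.34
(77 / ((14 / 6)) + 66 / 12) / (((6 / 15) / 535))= 205975 / 4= 51493.75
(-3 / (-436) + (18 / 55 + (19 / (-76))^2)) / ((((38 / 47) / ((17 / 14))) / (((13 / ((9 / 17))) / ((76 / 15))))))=2.89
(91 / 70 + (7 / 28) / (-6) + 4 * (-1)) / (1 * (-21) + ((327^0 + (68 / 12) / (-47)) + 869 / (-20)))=15463 / 358538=0.04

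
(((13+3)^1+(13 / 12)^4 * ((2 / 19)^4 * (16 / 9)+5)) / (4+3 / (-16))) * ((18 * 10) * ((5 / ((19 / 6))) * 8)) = 55663814612500 / 4078135053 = 13649.33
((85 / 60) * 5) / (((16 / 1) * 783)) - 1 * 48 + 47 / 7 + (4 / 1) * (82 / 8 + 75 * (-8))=-2400.29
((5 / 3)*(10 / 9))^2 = 2500 / 729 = 3.43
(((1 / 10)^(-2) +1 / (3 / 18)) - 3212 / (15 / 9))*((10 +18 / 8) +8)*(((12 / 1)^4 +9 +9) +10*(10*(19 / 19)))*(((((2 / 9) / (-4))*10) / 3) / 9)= 47474131 / 3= 15824710.33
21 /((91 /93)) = 279 /13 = 21.46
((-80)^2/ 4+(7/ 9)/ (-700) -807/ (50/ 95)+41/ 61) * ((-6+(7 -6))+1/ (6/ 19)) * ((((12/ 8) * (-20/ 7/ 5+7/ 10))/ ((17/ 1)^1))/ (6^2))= -40685359/ 1045296000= -0.04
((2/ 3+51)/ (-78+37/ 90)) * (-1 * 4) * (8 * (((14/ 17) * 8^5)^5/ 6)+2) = 50822366657695369557642.68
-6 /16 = -3 /8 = -0.38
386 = 386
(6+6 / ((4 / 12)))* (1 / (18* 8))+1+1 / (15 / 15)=13 / 6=2.17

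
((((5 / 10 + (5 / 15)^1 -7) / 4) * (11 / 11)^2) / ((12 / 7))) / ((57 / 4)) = -259 / 4104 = -0.06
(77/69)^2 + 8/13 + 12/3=362737/61893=5.86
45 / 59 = 0.76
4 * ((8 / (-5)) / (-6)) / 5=0.21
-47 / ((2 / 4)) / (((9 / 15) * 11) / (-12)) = 1880 / 11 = 170.91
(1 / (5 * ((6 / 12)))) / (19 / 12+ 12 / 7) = 168 / 1385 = 0.12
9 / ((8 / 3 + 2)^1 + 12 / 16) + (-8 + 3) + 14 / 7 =-87 / 65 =-1.34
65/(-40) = -13/8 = -1.62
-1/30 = -0.03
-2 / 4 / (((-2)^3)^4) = -1 / 8192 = -0.00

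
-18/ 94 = -9/ 47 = -0.19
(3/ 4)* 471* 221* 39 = 12178647/ 4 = 3044661.75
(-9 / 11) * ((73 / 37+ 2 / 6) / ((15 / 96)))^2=-67108864 / 376475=-178.26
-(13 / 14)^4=-28561 / 38416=-0.74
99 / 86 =1.15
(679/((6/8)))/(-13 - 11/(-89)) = -120862/1719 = -70.31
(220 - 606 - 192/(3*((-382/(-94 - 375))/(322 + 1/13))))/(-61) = 63796934/151463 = 421.20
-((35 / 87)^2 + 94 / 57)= -1.81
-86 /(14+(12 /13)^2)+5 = -992 /1255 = -0.79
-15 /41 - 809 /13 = -33364 /533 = -62.60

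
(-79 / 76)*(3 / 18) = -79 / 456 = -0.17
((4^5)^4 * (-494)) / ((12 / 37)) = -5024218383122432 / 3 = -1674739461040810.67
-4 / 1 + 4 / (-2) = -6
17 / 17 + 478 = 479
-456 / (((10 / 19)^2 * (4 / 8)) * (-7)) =82308 / 175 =470.33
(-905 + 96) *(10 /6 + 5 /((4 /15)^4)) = -615369895 /768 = -801262.88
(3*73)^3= 10503459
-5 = -5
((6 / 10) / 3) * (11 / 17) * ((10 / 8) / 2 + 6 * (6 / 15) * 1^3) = 1331 / 3400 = 0.39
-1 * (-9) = 9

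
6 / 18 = 1 / 3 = 0.33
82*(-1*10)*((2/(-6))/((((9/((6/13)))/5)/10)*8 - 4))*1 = -10250/33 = -310.61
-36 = -36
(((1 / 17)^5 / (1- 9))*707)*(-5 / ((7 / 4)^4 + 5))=113120 / 5226493617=0.00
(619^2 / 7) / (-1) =-383161 / 7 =-54737.29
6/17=0.35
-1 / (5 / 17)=-17 / 5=-3.40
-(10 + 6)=-16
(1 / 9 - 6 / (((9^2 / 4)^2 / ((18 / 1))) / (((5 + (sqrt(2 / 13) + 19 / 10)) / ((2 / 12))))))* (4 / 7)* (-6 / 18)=512* sqrt(26) / 22113 + 5828 / 2835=2.17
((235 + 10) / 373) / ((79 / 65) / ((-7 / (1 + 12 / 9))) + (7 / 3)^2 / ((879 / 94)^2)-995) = -110738771325 / 167808963782836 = -0.00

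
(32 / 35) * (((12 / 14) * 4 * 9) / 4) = 1728 / 245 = 7.05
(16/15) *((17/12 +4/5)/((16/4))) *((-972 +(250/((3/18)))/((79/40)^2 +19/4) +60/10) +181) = -225173921/622845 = -361.52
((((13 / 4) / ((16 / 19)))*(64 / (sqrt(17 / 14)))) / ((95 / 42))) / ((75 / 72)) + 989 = 13104*sqrt(238) / 2125 + 989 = 1084.13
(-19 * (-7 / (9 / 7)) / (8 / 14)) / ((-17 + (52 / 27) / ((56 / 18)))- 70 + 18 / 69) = -1049237 / 499152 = -2.10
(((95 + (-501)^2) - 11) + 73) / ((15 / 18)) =1506948 / 5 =301389.60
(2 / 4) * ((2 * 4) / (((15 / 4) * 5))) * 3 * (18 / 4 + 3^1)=4.80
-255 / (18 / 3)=-85 / 2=-42.50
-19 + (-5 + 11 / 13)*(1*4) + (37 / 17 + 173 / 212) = -1528447 / 46852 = -32.62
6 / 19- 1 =-13 / 19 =-0.68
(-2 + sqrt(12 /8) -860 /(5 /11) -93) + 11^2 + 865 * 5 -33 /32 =sqrt(6) /2 + 78655 /32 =2459.19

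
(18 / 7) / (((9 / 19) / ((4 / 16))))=19 / 14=1.36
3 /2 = 1.50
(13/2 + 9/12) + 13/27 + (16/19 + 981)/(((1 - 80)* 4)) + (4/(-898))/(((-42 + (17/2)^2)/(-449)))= 46002257/9807534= 4.69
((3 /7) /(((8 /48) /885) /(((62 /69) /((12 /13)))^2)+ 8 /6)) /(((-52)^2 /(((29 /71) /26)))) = 73992195 /39628401047872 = 0.00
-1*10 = -10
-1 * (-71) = 71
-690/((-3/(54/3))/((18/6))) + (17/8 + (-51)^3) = -961831/8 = -120228.88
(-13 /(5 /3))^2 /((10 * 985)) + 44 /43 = 10900403 /10588750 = 1.03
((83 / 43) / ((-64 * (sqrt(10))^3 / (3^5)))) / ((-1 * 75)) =6723 * sqrt(10) / 6880000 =0.00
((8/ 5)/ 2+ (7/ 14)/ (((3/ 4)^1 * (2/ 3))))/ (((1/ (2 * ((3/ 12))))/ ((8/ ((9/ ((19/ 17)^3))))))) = 1.12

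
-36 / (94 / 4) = -72 / 47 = -1.53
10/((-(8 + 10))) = -5/9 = -0.56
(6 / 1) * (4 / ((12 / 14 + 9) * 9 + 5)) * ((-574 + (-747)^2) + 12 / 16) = 46824603 / 328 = 142757.94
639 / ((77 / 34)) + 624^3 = 18708759774 / 77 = 242970906.16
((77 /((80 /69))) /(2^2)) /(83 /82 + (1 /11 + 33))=2396163 /4921760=0.49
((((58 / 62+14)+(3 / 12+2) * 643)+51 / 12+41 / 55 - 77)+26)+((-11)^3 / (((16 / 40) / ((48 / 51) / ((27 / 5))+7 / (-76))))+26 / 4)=1148.70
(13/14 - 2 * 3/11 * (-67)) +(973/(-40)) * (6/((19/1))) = 871727/29260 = 29.79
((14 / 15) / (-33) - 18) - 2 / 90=-1787 / 99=-18.05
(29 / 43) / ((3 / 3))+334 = 14391 / 43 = 334.67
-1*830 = -830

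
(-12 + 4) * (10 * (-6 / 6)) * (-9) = -720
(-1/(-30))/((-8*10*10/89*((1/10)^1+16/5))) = -89/79200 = -0.00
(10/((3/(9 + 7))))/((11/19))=3040/33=92.12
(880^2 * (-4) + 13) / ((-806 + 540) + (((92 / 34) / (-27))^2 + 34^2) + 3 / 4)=-2610410906988 / 750664867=-3477.47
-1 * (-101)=101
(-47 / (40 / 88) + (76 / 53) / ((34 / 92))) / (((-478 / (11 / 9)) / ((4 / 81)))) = 9863414 / 784910655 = 0.01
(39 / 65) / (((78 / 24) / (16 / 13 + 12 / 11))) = 0.43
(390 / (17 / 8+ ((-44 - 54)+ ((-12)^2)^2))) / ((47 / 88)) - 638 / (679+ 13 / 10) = -0.90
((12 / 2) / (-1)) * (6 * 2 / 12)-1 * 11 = -17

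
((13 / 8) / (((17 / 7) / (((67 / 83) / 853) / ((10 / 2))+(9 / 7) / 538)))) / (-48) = -44697601 / 1243253095680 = -0.00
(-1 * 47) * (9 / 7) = -423 / 7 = -60.43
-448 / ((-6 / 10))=2240 / 3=746.67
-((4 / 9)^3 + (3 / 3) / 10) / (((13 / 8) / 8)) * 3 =-43808 / 15795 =-2.77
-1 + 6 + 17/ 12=77/ 12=6.42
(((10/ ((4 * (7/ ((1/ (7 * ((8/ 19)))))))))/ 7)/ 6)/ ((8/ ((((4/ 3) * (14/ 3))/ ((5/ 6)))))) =19/ 7056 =0.00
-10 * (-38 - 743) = 7810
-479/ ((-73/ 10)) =4790/ 73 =65.62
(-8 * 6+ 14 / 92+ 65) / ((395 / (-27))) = -21303 / 18170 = -1.17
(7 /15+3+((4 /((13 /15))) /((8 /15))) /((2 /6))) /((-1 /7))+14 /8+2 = -157753 /780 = -202.25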